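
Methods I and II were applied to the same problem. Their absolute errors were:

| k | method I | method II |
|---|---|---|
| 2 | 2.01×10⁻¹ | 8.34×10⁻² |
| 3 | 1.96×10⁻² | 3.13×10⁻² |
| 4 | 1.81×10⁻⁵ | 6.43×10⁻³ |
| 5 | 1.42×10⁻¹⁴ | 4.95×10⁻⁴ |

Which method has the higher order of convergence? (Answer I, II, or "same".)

Method I: p ≈ ln(1.42×10⁻¹⁴/1.81×10⁻⁵)/ln(1.81×10⁻⁵/1.96×10⁻²) ≈ 3.00.
Method II: p ≈ ln(4.95×10⁻⁴/6.43×10⁻³)/ln(6.43×10⁻³/3.13×10⁻²) ≈ 1.62.
Method I has the higher order (≈3.0 vs ≈1.6).

I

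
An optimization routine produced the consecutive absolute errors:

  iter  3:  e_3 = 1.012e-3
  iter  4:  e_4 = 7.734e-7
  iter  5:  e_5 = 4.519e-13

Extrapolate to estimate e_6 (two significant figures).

First estimate the order: p ≈ ln(e_5/e_4) / ln(e_4/e_3) = ln(4.519e-13/7.734e-7)/ln(7.734e-7/1.012e-3) = ln(5.84303e-07)/ln(0.000764229) ≈ 1.9999.
Then e_6 ≈ e_5·(e_5/e_4)^p = 4.519e-13·(5.84303e-07)^1.9999 = 4.519e-13·3.419e-13 ≈ 1.545e-25.

1.5e-25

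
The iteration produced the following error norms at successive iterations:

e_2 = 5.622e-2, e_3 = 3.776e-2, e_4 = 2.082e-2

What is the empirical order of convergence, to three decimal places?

p ≈ ln(e_4/e_3) / ln(e_3/e_2)
  = ln(2.082e-2/3.776e-2) / ln(3.776e-2/5.622e-2)
  = ln(0.551377) / ln(0.671647)
  = -0.595336 / -0.398022 ≈ 1.495736

1.496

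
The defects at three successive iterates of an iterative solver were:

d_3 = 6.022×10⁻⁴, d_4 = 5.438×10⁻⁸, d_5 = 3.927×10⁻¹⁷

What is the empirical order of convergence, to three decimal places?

p ≈ ln(d_5/d_4) / ln(d_4/d_3)
  = ln(3.927×10⁻¹⁷/5.438×10⁻⁸) / ln(5.438×10⁻⁸/6.022×10⁻⁴)
  = ln(7.2214e-10) / ln(9.03022e-05)
  = -21.048802 / -9.312349 ≈ 2.260311

2.260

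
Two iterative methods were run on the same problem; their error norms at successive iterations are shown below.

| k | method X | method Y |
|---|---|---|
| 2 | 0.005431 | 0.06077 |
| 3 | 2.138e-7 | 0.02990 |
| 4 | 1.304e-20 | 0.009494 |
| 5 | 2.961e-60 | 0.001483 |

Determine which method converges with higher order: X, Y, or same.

Method X: p ≈ ln(2.961e-60/1.304e-20)/ln(1.304e-20/2.138e-7) ≈ 3.00.
Method Y: p ≈ ln(0.001483/0.009494)/ln(0.009494/0.02990) ≈ 1.62.
Method X has the higher order (≈3.0 vs ≈1.6).

X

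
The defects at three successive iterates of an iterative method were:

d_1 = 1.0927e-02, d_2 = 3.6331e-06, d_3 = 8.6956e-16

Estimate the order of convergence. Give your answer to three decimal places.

2.766

p ≈ ln(d_3/d_2) / ln(d_2/d_1)
  = ln(8.6956e-16/3.6331e-06) / ln(3.6331e-06/1.0927e-02)
  = ln(2.39344e-10) / ln(0.000332488)
  = -22.153119 / -8.008907 ≈ 2.766060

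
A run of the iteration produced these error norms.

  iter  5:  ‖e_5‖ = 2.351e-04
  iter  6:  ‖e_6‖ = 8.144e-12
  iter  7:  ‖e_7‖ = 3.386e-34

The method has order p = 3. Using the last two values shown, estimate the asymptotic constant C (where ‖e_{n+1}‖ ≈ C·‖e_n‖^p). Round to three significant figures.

C ≈ ‖e_7‖ / ‖e_6‖^3
  = 3.386e-34 / (8.144e-12)^3
  = 3.386e-34 / 5.40149e-34 ≈ 0.62686

0.627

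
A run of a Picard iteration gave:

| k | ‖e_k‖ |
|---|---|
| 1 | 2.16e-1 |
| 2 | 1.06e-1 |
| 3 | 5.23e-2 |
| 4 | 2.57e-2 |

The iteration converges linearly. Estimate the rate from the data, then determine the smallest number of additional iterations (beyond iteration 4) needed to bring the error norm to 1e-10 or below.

28

Rate ρ ≈ ‖e_4‖/‖e_3‖ = 2.57e-2/5.23e-2 = 0.4914.
After j more steps, ‖e_{4+j}‖ ≈ 2.57e-2·ρ^j; need ρ^j ≤ 1e-10/2.57e-2 = 3.89105e-09.
j ≥ ln(3.89105e-09)/ln(0.4914) = -19.3646/-0.71050 = 27.255.
So 28 more iterations are needed.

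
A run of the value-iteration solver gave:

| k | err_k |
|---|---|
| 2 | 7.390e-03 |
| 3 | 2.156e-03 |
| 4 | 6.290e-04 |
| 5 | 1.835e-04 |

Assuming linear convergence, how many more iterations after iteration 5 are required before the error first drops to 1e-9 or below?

Rate ρ ≈ err_5/err_4 = 1.835e-04/6.290e-04 = 0.2917.
After j more steps, err_{5+j} ≈ 1.835e-04·ρ^j; need ρ^j ≤ 1e-9/1.835e-04 = 5.44959e-06.
j ≥ ln(5.44959e-06)/ln(0.2917) = -12.1200/-1.23203 = 9.837.
So 10 more iterations are needed.

10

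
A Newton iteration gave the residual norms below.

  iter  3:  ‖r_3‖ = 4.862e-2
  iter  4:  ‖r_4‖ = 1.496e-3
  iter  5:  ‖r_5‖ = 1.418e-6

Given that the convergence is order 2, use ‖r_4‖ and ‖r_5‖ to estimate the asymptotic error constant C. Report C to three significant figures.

0.634

C ≈ ‖r_5‖ / ‖r_4‖^2
  = 1.418e-6 / (1.496e-3)^2
  = 1.418e-6 / 2.23802e-06 ≈ 0.6336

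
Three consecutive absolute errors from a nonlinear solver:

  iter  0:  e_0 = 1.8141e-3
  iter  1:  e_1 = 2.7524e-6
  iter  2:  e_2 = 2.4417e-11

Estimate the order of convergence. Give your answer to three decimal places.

p ≈ ln(e_2/e_1) / ln(e_1/e_0)
  = ln(2.4417e-11/2.7524e-6) / ln(2.7524e-6/1.8141e-3)
  = ln(8.87117e-06) / ln(0.00151723)
  = -11.632704 / -6.490869 ≈ 1.792164

1.792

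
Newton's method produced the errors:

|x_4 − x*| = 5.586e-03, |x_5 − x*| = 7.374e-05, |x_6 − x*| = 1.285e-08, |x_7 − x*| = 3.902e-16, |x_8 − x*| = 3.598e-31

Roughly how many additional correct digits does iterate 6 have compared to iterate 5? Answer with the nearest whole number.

4

Digits gained ≈ log₁₀(|x_5 − x*|/|x_6 − x*|) = log₁₀(7.374e-05/1.285e-08) = log₁₀(5738.52) ≈ 3.759.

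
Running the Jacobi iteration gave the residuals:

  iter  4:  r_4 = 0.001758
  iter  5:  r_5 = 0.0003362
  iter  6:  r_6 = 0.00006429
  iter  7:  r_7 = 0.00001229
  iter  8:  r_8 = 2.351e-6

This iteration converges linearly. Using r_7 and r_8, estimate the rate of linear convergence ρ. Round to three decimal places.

0.191

ρ ≈ r_8/r_7 = 2.351e-6/0.00001229 = 0.19129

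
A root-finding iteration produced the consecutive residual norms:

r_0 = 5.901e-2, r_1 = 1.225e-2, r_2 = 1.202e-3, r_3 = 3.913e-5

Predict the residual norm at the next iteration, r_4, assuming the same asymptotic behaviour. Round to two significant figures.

First estimate the order: p ≈ ln(r_3/r_2) / ln(r_2/r_1) = ln(3.913e-5/1.202e-3)/ln(1.202e-3/1.225e-2) = ln(0.0325541)/ln(0.0981224) ≈ 1.4753.
Then r_4 ≈ r_3·(r_3/r_2)^p = 3.913e-5·(0.0325541)^1.4753 = 3.913e-5·0.00639215 ≈ 2.501e-07.

2.5e-7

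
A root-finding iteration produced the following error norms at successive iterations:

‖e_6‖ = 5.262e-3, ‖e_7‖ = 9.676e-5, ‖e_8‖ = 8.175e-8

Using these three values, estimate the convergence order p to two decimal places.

p ≈ ln(‖e_8‖/‖e_7‖) / ln(‖e_7‖/‖e_6‖)
  = ln(8.175e-8/9.676e-5) / ln(9.676e-5/5.262e-3)
  = ln(0.000844874) / ln(0.0183884)
  = -7.07632 / -3.99604 ≈ 1.77083

1.77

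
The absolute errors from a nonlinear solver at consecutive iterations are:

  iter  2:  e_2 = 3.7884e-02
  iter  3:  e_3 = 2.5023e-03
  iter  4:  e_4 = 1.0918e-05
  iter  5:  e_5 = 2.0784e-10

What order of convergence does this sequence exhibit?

2

Consecutive ratios: e_5/e_4 = 2.0784e-10/1.0918e-05 = 1.90365e-05, e_4/e_3 = 1.0918e-05/2.5023e-03 = 0.00436319.
p ≈ ln(1.90365e-05)/ln(0.00436319) = -10.8692/-5.4346 ≈ 2.00.
So the convergence is quadratic (order 2).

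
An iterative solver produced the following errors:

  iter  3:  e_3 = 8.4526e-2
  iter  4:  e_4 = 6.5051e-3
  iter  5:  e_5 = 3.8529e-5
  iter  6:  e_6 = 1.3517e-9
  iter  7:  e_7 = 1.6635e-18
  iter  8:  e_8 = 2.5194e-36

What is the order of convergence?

2

Consecutive ratios: e_8/e_7 = 2.5194e-36/1.6635e-18 = 1.51452e-18, e_7/e_6 = 1.6635e-18/1.3517e-9 = 1.23067e-09.
p ≈ ln(1.51452e-18)/ln(1.23067e-09) = -41.0314/-20.5157 ≈ 2.00.
So the convergence is quadratic (order 2).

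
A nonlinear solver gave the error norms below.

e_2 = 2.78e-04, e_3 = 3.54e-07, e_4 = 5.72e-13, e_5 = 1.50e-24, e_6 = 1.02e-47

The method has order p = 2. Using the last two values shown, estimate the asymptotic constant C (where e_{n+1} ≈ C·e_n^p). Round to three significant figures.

4.53

C ≈ e_6 / e_5^2
  = 1.02e-47 / (1.50e-24)^2
  = 1.02e-47 / 2.25e-48 ≈ 4.5333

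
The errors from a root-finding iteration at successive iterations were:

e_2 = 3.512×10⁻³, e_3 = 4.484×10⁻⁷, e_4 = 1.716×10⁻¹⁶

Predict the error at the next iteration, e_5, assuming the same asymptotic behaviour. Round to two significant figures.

2.9e-39

First estimate the order: p ≈ ln(e_4/e_3) / ln(e_3/e_2) = ln(1.716×10⁻¹⁶/4.484×10⁻⁷)/ln(4.484×10⁻⁷/3.512×10⁻³) = ln(3.82694e-10)/ln(0.000127677) ≈ 2.4184.
Then e_5 ≈ e_4·(e_4/e_3)^p = 1.716×10⁻¹⁶·(3.82694e-10)^2.4184 = 1.716×10⁻¹⁶·1.681e-23 ≈ 2.885e-39.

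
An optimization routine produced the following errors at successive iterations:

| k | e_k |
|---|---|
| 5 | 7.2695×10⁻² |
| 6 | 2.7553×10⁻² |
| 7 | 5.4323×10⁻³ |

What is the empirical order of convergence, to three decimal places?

p ≈ ln(e_7/e_6) / ln(e_6/e_5)
  = ln(5.4323×10⁻³/2.7553×10⁻²) / ln(2.7553×10⁻²/7.2695×10⁻²)
  = ln(0.197158) / ln(0.379022)
  = -1.623750 / -0.970161 ≈ 1.673691

1.674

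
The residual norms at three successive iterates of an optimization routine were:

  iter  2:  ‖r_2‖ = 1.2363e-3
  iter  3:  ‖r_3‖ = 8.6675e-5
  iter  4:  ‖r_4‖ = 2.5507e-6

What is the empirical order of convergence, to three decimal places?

1.327

p ≈ ln(‖r_4‖/‖r_3‖) / ln(‖r_3‖/‖r_2‖)
  = ln(2.5507e-6/8.6675e-5) / ln(8.6675e-5/1.2363e-3)
  = ln(0.0294283) / ln(0.0701084)
  = -3.525798 / -2.657713 ≈ 1.326629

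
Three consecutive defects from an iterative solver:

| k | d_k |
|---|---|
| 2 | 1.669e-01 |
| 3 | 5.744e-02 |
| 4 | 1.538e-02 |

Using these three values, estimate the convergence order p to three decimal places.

p ≈ ln(d_4/d_3) / ln(d_3/d_2)
  = ln(1.538e-02/5.744e-02) / ln(5.744e-02/1.669e-01)
  = ln(0.267758) / ln(0.344158)
  = -1.317672 / -1.066654 ≈ 1.235332

1.235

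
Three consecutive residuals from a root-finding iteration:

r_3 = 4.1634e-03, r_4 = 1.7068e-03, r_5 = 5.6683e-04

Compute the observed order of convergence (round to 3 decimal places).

p ≈ ln(r_5/r_4) / ln(r_4/r_3)
  = ln(5.6683e-04/1.7068e-03) / ln(1.7068e-03/4.1634e-03)
  = ln(0.332101) / ln(0.409953)
  = -1.102316 / -0.891713 ≈ 1.236178

1.236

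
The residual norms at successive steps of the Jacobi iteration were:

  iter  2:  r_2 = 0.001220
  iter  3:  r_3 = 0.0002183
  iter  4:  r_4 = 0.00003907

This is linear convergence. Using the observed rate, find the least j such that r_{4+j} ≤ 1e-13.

Rate ρ ≈ r_4/r_3 = 0.00003907/0.0002183 = 0.1790.
After j more steps, r_{4+j} ≈ 0.00003907·ρ^j; need ρ^j ≤ 1e-13/0.00003907 = 2.55951e-09.
j ≥ ln(2.55951e-09)/ln(0.1790) = -19.7835/-1.72037 = 11.500.
So 12 more iterations are needed.

12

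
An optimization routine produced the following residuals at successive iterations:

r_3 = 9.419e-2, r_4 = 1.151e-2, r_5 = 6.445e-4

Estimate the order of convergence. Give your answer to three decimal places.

1.371

p ≈ ln(r_5/r_4) / ln(r_4/r_3)
  = ln(6.445e-4/1.151e-2) / ln(1.151e-2/9.419e-2)
  = ln(0.0559948) / ln(0.1222)
  = -2.882496 / -2.102096 ≈ 1.371249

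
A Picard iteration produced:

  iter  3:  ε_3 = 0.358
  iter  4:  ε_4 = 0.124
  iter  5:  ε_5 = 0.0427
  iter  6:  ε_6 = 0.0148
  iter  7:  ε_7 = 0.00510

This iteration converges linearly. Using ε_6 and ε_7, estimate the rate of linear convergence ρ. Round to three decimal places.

ρ ≈ ε_7/ε_6 = 0.00510/0.0148 = 0.34459

0.345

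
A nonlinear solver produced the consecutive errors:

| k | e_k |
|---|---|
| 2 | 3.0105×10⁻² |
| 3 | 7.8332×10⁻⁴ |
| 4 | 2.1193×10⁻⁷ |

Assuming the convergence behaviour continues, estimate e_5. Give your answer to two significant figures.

First estimate the order: p ≈ ln(e_4/e_3) / ln(e_3/e_2) = ln(2.1193×10⁻⁷/7.8332×10⁻⁴)/ln(7.8332×10⁻⁴/3.0105×10⁻²) = ln(0.000270554)/ln(0.0260196) ≈ 2.2514.
Then e_5 ≈ e_4·(e_4/e_3)^p = 2.1193×10⁻⁷·(0.000270554)^2.2514 = 2.1193×10⁻⁷·9.28061e-09 ≈ 1.967e-15.

2.0e-15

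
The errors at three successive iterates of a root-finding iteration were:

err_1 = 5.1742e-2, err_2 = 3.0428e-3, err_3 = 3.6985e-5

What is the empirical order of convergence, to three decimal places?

1.556

p ≈ ln(err_3/err_2) / ln(err_2/err_1)
  = ln(3.6985e-5/3.0428e-3) / ln(3.0428e-3/5.1742e-2)
  = ln(0.0121549) / ln(0.0588072)
  = -4.410023 / -2.833491 ≈ 1.556392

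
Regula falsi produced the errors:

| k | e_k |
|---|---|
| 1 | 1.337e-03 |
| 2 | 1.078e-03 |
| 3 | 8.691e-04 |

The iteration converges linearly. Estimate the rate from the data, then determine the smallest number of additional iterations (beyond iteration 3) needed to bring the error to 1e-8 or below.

Rate ρ ≈ e_3/e_2 = 8.691e-04/1.078e-03 = 0.8062.
After j more steps, e_{3+j} ≈ 8.691e-04·ρ^j; need ρ^j ≤ 1e-8/8.691e-04 = 1.15062e-05.
j ≥ ln(1.15062e-05)/ln(0.8062) = -11.3726/-0.21542 = 52.793.
So 53 more iterations are needed.

53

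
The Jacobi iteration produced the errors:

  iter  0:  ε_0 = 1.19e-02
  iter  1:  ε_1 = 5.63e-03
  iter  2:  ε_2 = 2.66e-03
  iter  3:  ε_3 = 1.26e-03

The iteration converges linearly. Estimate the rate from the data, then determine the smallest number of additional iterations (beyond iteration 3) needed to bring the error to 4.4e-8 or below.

Rate ρ ≈ ε_3/ε_2 = 1.26e-03/2.66e-03 = 0.4737.
After j more steps, ε_{3+j} ≈ 1.26e-03·ρ^j; need ρ^j ≤ 4.4e-8/1.26e-03 = 3.49206e-05.
j ≥ ln(3.49206e-05)/ln(0.4737) = -10.2624/-0.74718 = 13.735.
So 14 more iterations are needed.

14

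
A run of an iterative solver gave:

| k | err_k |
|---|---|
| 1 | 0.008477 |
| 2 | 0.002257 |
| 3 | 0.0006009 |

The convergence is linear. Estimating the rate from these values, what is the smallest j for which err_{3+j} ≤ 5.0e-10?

Rate ρ ≈ err_3/err_2 = 0.0006009/0.002257 = 0.2662.
After j more steps, err_{3+j} ≈ 0.0006009·ρ^j; need ρ^j ≤ 5.0e-10/0.0006009 = 8.32085e-07.
j ≥ ln(8.32085e-07)/ln(0.2662) = -13.9993/-1.32351 = 10.577.
So 11 more iterations are needed.

11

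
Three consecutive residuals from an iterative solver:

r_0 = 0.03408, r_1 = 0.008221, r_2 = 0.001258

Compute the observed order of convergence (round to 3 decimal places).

1.320

p ≈ ln(r_2/r_1) / ln(r_1/r_0)
  = ln(0.001258/0.008221) / ln(0.008221/0.03408)
  = ln(0.153023) / ln(0.241227)
  = -1.877167 / -1.422017 ≈ 1.320074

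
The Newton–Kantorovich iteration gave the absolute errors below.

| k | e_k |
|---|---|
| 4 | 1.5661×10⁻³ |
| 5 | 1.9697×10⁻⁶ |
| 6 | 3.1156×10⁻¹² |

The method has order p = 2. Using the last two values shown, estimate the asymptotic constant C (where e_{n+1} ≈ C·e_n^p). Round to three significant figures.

0.803

C ≈ e_6 / e_5^2
  = 3.1156×10⁻¹² / (1.9697×10⁻⁶)^2
  = 3.1156×10⁻¹² / 3.87972e-12 ≈ 0.80305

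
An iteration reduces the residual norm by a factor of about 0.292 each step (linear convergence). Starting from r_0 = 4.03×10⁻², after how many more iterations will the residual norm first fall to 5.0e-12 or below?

After k steps, r_k ≈ 4.03×10⁻²·0.292^k.
Need 0.292^k ≤ 5.0e-12/4.03×10⁻² = 1.24069e-10.
k ≥ ln(1.24069e-10)/ln(0.292) = -22.8102/-1.23100 = 18.530.
Smallest integer k = 19.

19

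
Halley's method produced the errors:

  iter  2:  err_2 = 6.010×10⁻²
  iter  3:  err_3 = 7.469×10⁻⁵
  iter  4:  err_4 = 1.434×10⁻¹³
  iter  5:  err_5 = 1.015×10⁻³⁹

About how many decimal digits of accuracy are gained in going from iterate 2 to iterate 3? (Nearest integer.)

Digits gained ≈ log₁₀(err_2/err_3) = log₁₀(6.010×10⁻²/7.469×10⁻⁵) = log₁₀(804.659) ≈ 2.906.

3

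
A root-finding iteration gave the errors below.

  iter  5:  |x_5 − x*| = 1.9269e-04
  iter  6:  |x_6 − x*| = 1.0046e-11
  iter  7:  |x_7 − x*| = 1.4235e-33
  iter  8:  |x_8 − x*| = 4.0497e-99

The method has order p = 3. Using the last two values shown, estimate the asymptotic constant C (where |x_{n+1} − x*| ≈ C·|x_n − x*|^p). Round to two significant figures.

1.4

C ≈ |x_8 − x*| / |x_7 − x*|^3
  = 4.0497e-99 / (1.4235e-33)^3
  = 4.0497e-99 / 2.88451e-99 ≈ 1.4039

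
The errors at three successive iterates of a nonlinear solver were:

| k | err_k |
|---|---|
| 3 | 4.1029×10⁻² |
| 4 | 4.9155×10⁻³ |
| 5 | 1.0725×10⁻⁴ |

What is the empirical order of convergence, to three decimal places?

p ≈ ln(err_5/err_4) / ln(err_4/err_3)
  = ln(1.0725×10⁻⁴/4.9155×10⁻³) / ln(4.9155×10⁻³/4.1029×10⁻²)
  = ln(0.0218187) / ln(0.119806)
  = -3.824988 / -2.121882 ≈ 1.802639

1.803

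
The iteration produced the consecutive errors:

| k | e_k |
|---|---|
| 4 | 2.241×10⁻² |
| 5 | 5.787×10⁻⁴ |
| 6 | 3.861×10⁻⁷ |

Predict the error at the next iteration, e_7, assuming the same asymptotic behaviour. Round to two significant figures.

1.7e-13

First estimate the order: p ≈ ln(e_6/e_5) / ln(e_5/e_4) = ln(3.861×10⁻⁷/5.787×10⁻⁴)/ln(5.787×10⁻⁴/2.241×10⁻²) = ln(0.000667185)/ln(0.0258233) ≈ 1.9999.
Then e_7 ≈ e_6·(e_6/e_5)^p = 3.861×10⁻⁷·(0.000667185)^1.9999 = 3.861×10⁻⁷·4.45461e-07 ≈ 1.72e-13.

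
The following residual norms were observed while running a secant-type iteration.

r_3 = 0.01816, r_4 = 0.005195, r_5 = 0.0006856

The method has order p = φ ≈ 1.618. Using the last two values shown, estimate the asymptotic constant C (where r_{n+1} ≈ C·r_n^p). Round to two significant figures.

C ≈ r_5 / r_4^1.618
  = 0.0006856 / (0.005195)^1.618
  = 0.0006856 / 0.000201288 ≈ 3.4061

3.4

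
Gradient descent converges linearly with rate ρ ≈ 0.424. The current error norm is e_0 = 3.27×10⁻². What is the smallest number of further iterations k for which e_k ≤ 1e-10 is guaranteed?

After k steps, e_k ≈ 3.27×10⁻²·0.424^k.
Need 0.424^k ≤ 1e-10/3.27×10⁻² = 3.0581e-09.
k ≥ ln(3.0581e-09)/ln(0.424) = -19.6055/-0.85802 = 22.850.
Smallest integer k = 23.

23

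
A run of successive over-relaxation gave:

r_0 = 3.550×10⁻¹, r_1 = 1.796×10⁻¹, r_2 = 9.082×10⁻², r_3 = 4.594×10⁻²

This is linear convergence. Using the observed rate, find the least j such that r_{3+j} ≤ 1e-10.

30

Rate ρ ≈ r_3/r_2 = 4.594×10⁻²/9.082×10⁻² = 0.5058.
After j more steps, r_{3+j} ≈ 4.594×10⁻²·ρ^j; need ρ^j ≤ 1e-10/4.594×10⁻² = 2.17675e-09.
j ≥ ln(2.17675e-09)/ln(0.5058) = -19.9454/-0.68161 = 29.262.
So 30 more iterations are needed.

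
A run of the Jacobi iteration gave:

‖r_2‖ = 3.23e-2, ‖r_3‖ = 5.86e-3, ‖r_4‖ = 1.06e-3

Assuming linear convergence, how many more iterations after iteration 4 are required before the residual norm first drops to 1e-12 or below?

Rate ρ ≈ ‖r_4‖/‖r_3‖ = 1.06e-3/5.86e-3 = 0.1809.
After j more steps, ‖r_{4+j}‖ ≈ 1.06e-3·ρ^j; need ρ^j ≤ 1e-12/1.06e-3 = 9.43396e-10.
j ≥ ln(9.43396e-10)/ln(0.1809) = -20.7815/-1.70981 = 12.154.
So 13 more iterations are needed.

13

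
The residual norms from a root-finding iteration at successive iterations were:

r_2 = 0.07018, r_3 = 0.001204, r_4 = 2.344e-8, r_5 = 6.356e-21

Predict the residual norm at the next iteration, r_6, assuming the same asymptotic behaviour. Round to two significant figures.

1.9e-54

First estimate the order: p ≈ ln(r_5/r_4) / ln(r_4/r_3) = ln(6.356e-21/2.344e-8)/ln(2.344e-8/0.001204) = ln(2.7116e-13)/ln(1.94684e-05) ≈ 2.6677.
Then r_6 ≈ r_5·(r_5/r_4)^p = 6.356e-21·(2.7116e-13)^2.6677 = 6.356e-21·2.98962e-34 ≈ 1.9e-54.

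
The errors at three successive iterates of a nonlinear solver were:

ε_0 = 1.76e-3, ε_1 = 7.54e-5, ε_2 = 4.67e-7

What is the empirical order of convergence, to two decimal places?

p ≈ ln(ε_2/ε_1) / ln(ε_1/ε_0)
  = ln(4.67e-7/7.54e-5) / ln(7.54e-5/1.76e-3)
  = ln(0.00619363) / ln(0.0428409)
  = -5.08423 / -3.15026 ≈ 1.61391

1.61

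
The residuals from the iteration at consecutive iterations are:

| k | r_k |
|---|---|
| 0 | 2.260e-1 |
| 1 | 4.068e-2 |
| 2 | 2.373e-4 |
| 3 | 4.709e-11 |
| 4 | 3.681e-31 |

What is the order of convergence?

Consecutive ratios: r_4/r_3 = 3.681e-31/4.709e-11 = 7.81695e-21, r_3/r_2 = 4.709e-11/2.373e-4 = 1.98441e-07.
p ≈ ln(7.81695e-21)/ln(1.98441e-07) = -46.2980/-15.4328 ≈ 3.00.
So the convergence is cubic (order 3).

3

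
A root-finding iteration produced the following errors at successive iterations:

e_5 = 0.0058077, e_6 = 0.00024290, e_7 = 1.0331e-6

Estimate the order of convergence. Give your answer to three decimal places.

1.720

p ≈ ln(e_7/e_6) / ln(e_6/e_5)
  = ln(1.0331e-6/0.00024290) / ln(0.00024290/0.0058077)
  = ln(0.00425319) / ln(0.0418238)
  = -5.460086 / -3.174290 ≈ 1.720097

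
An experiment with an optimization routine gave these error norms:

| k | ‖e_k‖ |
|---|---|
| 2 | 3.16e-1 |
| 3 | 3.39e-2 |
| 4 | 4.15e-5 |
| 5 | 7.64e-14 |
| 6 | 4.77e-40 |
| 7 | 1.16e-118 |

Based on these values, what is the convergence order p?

Consecutive ratios: ‖e_7‖/‖e_6‖ = 1.16e-118/4.77e-40 = 2.43187e-79, ‖e_6‖/‖e_5‖ = 4.77e-40/7.64e-14 = 6.24346e-27.
p ≈ ln(2.43187e-79)/ln(6.24346e-27) = -181.0156/-60.3383 ≈ 3.00.
So the convergence is cubic (order 3).

3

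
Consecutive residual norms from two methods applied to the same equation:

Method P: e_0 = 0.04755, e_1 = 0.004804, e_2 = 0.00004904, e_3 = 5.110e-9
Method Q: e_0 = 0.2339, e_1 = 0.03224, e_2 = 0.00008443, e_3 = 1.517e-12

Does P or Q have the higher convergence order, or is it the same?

Method P: p ≈ ln(5.110e-9/0.00004904)/ln(0.00004904/0.004804) ≈ 2.00.
Method Q: p ≈ ln(1.517e-12/0.00008443)/ln(0.00008443/0.03224) ≈ 3.00.
Method Q has the higher order (≈3.0 vs ≈2.0).

Q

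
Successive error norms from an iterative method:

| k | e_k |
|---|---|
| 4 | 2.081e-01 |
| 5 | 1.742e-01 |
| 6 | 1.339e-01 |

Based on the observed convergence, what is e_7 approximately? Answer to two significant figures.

9.1e-2

First estimate the order: p ≈ ln(e_6/e_5) / ln(e_5/e_4) = ln(1.339e-01/1.742e-01)/ln(1.742e-01/2.081e-01) = ln(0.768657)/ln(0.837098) ≈ 1.4797.
Then e_7 ≈ e_6·(e_6/e_5)^p = 1.339e-01·(0.768657)^1.4797 = 1.339e-01·0.677514 ≈ 0.09072.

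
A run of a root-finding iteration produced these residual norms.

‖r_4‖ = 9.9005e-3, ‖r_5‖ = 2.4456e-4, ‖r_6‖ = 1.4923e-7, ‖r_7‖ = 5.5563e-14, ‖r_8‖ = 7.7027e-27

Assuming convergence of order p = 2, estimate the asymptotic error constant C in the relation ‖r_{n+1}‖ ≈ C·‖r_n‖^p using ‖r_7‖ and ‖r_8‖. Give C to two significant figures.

2.5

C ≈ ‖r_8‖ / ‖r_7‖^2
  = 7.7027e-27 / (5.5563e-14)^2
  = 7.7027e-27 / 3.08725e-27 ≈ 2.495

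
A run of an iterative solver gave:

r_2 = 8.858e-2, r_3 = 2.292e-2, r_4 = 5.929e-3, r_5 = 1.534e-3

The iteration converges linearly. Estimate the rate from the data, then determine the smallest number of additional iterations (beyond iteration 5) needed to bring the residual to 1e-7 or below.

Rate ρ ≈ r_5/r_4 = 1.534e-3/5.929e-3 = 0.2587.
After j more steps, r_{5+j} ≈ 1.534e-3·ρ^j; need ρ^j ≤ 1e-7/1.534e-3 = 6.5189e-05.
j ≥ ln(6.5189e-05)/ln(0.2587) = -9.6382/-1.35209 = 7.128.
So 8 more iterations are needed.

8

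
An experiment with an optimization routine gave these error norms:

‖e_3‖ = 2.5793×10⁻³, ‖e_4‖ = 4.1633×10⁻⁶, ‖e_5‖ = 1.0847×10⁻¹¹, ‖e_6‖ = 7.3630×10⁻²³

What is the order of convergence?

Consecutive ratios: ‖e_6‖/‖e_5‖ = 7.3630×10⁻²³/1.0847×10⁻¹¹ = 6.78805e-12, ‖e_5‖/‖e_4‖ = 1.0847×10⁻¹¹/4.1633×10⁻⁶ = 2.60539e-06.
p ≈ ln(6.78805e-12)/ln(2.60539e-06) = -25.7159/-12.8579 ≈ 2.00.
So the convergence is quadratic (order 2).

2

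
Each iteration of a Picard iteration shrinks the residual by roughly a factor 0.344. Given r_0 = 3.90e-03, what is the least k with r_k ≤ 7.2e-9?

13

After k steps, r_k ≈ 3.90e-03·0.344^k.
Need 0.344^k ≤ 7.2e-9/3.90e-03 = 1.84615e-06.
k ≥ ln(1.84615e-06)/ln(0.344) = -13.2024/-1.06711 = 12.372.
Smallest integer k = 13.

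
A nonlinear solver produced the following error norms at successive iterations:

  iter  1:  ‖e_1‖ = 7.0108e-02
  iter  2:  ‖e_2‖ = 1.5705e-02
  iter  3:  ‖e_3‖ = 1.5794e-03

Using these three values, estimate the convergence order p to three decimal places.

1.535

p ≈ ln(‖e_3‖/‖e_2‖) / ln(‖e_2‖/‖e_1‖)
  = ln(1.5794e-03/1.5705e-02) / ln(1.5705e-02/7.0108e-02)
  = ln(0.100567) / ln(0.224012)
  = -2.296931 / -1.496056 ≈ 1.535324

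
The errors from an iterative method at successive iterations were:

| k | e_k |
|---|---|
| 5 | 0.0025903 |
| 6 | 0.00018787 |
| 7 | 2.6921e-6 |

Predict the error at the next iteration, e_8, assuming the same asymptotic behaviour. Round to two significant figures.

2.8e-9

First estimate the order: p ≈ ln(e_7/e_6) / ln(e_6/e_5) = ln(2.6921e-6/0.00018787)/ln(0.00018787/0.0025903) = ln(0.0143296)/ln(0.0725283) ≈ 1.6181.
Then e_8 ≈ e_7·(e_7/e_6)^p = 2.6921e-6·(0.0143296)^1.6181 = 2.6921e-6·0.00103897 ≈ 2.797e-09.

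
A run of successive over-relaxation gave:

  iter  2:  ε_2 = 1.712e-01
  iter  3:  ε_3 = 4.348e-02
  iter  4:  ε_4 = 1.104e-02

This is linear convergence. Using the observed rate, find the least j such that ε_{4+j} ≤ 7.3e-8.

Rate ρ ≈ ε_4/ε_3 = 1.104e-02/4.348e-02 = 0.2539.
After j more steps, ε_{4+j} ≈ 1.104e-02·ρ^j; need ρ^j ≤ 7.3e-8/1.104e-02 = 6.61232e-06.
j ≥ ln(6.61232e-06)/ln(0.2539) = -11.9266/-1.37081 = 8.700.
So 9 more iterations are needed.

9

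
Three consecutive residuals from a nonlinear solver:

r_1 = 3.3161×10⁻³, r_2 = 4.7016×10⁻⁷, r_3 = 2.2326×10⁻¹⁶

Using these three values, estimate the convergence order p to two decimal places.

2.42

p ≈ ln(r_3/r_2) / ln(r_2/r_1)
  = ln(2.2326×10⁻¹⁶/4.7016×10⁻⁷) / ln(4.7016×10⁻⁷/3.3161×10⁻³)
  = ln(4.7486e-10) / ln(0.000141781)
  = -21.46800 / -8.86123 ≈ 2.42269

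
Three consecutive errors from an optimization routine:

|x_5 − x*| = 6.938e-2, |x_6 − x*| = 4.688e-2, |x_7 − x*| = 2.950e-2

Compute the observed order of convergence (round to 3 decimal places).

p ≈ ln(|x_7 − x*|/|x_6 − x*|) / ln(|x_6 − x*|/|x_5 − x*|)
  = ln(2.950e-2/4.688e-2) / ln(4.688e-2/6.938e-2)
  = ln(0.629266) / ln(0.675699)
  = -0.463201 / -0.392008 ≈ 1.181611

1.182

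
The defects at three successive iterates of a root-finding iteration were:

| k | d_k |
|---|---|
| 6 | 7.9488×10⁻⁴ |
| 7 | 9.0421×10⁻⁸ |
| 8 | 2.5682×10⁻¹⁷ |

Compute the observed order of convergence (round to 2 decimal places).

p ≈ ln(d_8/d_7) / ln(d_7/d_6)
  = ln(2.5682×10⁻¹⁷/9.0421×10⁻⁸) / ln(9.0421×10⁻⁸/7.9488×10⁻⁴)
  = ln(2.84027e-10) / ln(0.000113754)
  = -21.98195 / -9.08147 ≈ 2.42053

2.42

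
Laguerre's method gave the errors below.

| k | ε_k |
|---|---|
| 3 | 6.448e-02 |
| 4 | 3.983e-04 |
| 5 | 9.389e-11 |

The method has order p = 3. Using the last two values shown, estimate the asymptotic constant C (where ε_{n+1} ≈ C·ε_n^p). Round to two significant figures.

1.5

C ≈ ε_5 / ε_4^3
  = 9.389e-11 / (3.983e-04)^3
  = 9.389e-11 / 6.31875e-11 ≈ 1.4859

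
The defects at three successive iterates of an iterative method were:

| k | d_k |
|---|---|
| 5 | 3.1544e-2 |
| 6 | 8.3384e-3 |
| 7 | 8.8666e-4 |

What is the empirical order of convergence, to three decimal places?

p ≈ ln(d_7/d_6) / ln(d_6/d_5)
  = ln(8.8666e-4/8.3384e-3) / ln(8.3384e-3/3.1544e-2)
  = ln(0.106335) / ln(0.264342)
  = -2.241161 / -1.330512 ≈ 1.684435

1.684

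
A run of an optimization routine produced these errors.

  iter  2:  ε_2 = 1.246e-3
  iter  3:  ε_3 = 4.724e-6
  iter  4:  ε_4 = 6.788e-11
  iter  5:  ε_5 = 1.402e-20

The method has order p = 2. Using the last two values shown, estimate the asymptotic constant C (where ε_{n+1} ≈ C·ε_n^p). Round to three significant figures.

3.04

C ≈ ε_5 / ε_4^2
  = 1.402e-20 / (6.788e-11)^2
  = 1.402e-20 / 4.60769e-21 ≈ 3.0427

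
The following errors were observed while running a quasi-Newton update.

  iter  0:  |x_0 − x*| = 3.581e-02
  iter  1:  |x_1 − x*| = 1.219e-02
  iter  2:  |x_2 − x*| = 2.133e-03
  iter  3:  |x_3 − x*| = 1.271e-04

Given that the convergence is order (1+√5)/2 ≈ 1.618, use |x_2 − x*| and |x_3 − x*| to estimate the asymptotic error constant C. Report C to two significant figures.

2.7

C ≈ |x_3 − x*| / |x_2 − x*|^1.618
  = 1.271e-04 / (2.133e-03)^1.618
  = 1.271e-04 / 4.76768e-05 ≈ 2.6659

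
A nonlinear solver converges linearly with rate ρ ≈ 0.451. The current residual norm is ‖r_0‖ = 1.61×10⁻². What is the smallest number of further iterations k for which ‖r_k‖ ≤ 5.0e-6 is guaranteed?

After k steps, ‖r_k‖ ≈ 1.61×10⁻²·0.451^k.
Need 0.451^k ≤ 5.0e-6/1.61×10⁻² = 0.000310559.
k ≥ ln(0.000310559)/ln(0.451) = -8.0771/-0.79629 = 10.143.
Smallest integer k = 11.

11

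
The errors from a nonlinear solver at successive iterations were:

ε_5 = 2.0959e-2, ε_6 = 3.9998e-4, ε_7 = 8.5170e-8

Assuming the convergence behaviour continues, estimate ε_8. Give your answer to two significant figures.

First estimate the order: p ≈ ln(ε_7/ε_6) / ln(ε_6/ε_5) = ln(8.5170e-8/3.9998e-4)/ln(3.9998e-4/2.0959e-2) = ln(0.000212936)/ln(0.0190839) ≈ 2.1356.
Then ε_8 ≈ ε_7·(ε_7/ε_6)^p = 8.5170e-8·(0.000212936)^2.1356 = 8.5170e-8·1.44082e-08 ≈ 1.227e-15.

1.2e-15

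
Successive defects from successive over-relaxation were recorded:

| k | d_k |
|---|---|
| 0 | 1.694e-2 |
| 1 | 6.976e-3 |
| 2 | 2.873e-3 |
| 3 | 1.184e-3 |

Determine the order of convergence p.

Consecutive ratios: d_3/d_2 = 1.184e-3/2.873e-3 = 0.412113, d_2/d_1 = 2.873e-3/6.976e-3 = 0.411841.
p ≈ ln(0.412113)/ln(0.411841) = -0.8865/-0.8871 ≈ 1.00.
So the convergence is linear (order 1).

1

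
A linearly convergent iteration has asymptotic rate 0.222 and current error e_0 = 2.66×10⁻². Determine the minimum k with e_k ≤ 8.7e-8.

After k steps, e_k ≈ 2.66×10⁻²·0.222^k.
Need 0.222^k ≤ 8.7e-8/2.66×10⁻² = 3.27068e-06.
k ≥ ln(3.27068e-06)/ln(0.222) = -12.6305/-1.50508 = 8.392.
Smallest integer k = 9.

9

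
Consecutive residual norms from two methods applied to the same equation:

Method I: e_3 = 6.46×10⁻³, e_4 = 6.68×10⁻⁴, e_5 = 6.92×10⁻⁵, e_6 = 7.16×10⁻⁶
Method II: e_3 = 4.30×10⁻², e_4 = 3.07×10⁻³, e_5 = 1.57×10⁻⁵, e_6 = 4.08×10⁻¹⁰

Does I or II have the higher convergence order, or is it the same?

Method I: p ≈ ln(7.16×10⁻⁶/6.92×10⁻⁵)/ln(6.92×10⁻⁵/6.68×10⁻⁴) ≈ 1.00.
Method II: p ≈ ln(4.08×10⁻¹⁰/1.57×10⁻⁵)/ln(1.57×10⁻⁵/3.07×10⁻³) ≈ 2.00.
Method II has the higher order (≈2.0 vs ≈1.0).

II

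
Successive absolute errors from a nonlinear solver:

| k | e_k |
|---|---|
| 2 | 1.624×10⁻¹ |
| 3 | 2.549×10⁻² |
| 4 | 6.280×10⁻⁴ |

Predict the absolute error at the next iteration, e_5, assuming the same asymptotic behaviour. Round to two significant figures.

3.8e-7

First estimate the order: p ≈ ln(e_4/e_3) / ln(e_3/e_2) = ln(6.280×10⁻⁴/2.549×10⁻²)/ln(2.549×10⁻²/1.624×10⁻¹) = ln(0.0246371)/ln(0.156958) ≈ 2.0000.
Then e_5 ≈ e_4·(e_4/e_3)^p = 6.280×10⁻⁴·(0.0246371)^2.0000 = 6.280×10⁻⁴·0.000606987 ≈ 3.812e-07.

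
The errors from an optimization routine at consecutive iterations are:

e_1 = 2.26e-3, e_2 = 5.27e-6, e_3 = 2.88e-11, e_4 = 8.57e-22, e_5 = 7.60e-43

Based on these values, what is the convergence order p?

Consecutive ratios: e_5/e_4 = 7.60e-43/8.57e-22 = 8.86814e-22, e_4/e_3 = 8.57e-22/2.88e-11 = 2.97569e-11.
p ≈ ln(8.86814e-22)/ln(2.97569e-11) = -48.4744/-24.2380 ≈ 2.00.
So the convergence is quadratic (order 2).

2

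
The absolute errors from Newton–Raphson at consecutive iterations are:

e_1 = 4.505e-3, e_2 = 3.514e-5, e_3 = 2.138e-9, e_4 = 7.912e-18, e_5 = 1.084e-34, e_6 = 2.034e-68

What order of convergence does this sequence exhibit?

Consecutive ratios: e_6/e_5 = 2.034e-68/1.084e-34 = 1.87638e-34, e_5/e_4 = 1.084e-34/7.912e-18 = 1.37007e-17.
p ≈ ln(1.87638e-34)/ln(1.37007e-17) = -77.6585/-38.8291 ≈ 2.00.
So the convergence is quadratic (order 2).

2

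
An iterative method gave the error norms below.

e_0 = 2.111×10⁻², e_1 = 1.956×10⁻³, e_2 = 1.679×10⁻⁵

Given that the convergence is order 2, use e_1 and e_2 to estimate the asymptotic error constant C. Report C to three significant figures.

C ≈ e_2 / e_1^2
  = 1.679×10⁻⁵ / (1.956×10⁻³)^2
  = 1.679×10⁻⁵ / 3.82594e-06 ≈ 4.3885

4.39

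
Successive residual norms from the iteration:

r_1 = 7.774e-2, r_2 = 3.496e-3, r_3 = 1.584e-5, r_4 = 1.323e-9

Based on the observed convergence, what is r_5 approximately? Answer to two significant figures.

1.1e-16

First estimate the order: p ≈ ln(r_4/r_3) / ln(r_3/r_2) = ln(1.323e-9/1.584e-5)/ln(1.584e-5/3.496e-3) = ln(8.35227e-05)/ln(0.00453089) ≈ 1.7400.
Then r_5 ≈ r_4·(r_4/r_3)^p = 1.323e-9·(8.35227e-05)^1.7400 = 1.323e-9·8.01567e-08 ≈ 1.06e-16.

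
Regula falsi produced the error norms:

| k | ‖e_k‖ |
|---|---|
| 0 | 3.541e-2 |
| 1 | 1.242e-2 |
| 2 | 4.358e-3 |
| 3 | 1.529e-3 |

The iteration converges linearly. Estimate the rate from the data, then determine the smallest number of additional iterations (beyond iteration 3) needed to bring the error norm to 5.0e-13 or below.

21

Rate ρ ≈ ‖e_3‖/‖e_2‖ = 1.529e-3/4.358e-3 = 0.3508.
After j more steps, ‖e_{3+j}‖ ≈ 1.529e-3·ρ^j; need ρ^j ≤ 5.0e-13/1.529e-3 = 3.27011e-10.
j ≥ ln(3.27011e-10)/ln(0.3508) = -21.8410/-1.04754 = 20.850.
So 21 more iterations are needed.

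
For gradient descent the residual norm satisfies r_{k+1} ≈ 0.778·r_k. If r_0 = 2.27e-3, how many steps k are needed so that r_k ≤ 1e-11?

77

After k steps, r_k ≈ 2.27e-3·0.778^k.
Need 0.778^k ≤ 1e-11/2.27e-3 = 4.40529e-09.
k ≥ ln(4.40529e-09)/ln(0.778) = -19.2405/-0.25103 = 76.646.
Smallest integer k = 77.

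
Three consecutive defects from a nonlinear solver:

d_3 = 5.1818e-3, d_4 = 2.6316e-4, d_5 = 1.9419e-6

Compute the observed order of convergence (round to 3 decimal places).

1.647

p ≈ ln(d_5/d_4) / ln(d_4/d_3)
  = ln(1.9419e-6/2.6316e-4) / ln(2.6316e-4/5.1818e-3)
  = ln(0.00737916) / ln(0.0507854)
  = -4.909095 / -2.980146 ≈ 1.647267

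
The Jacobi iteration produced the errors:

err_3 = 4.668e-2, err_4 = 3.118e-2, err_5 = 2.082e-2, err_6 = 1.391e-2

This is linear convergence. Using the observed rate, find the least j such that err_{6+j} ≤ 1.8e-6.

Rate ρ ≈ err_6/err_5 = 1.391e-2/2.082e-2 = 0.6681.
After j more steps, err_{6+j} ≈ 1.391e-2·ρ^j; need ρ^j ≤ 1.8e-6/1.391e-2 = 0.000129403.
j ≥ ln(0.000129403)/ln(0.6681) = -8.9526/-0.40332 = 22.197.
So 23 more iterations are needed.

23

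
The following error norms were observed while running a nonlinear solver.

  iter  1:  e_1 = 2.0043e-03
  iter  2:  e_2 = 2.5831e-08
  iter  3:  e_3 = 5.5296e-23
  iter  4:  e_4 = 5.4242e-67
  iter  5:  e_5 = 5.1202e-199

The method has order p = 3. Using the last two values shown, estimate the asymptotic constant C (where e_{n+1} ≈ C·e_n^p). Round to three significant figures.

C ≈ e_5 / e_4^3
  = 5.1202e-199 / (5.4242e-67)^3
  = 5.1202e-199 / 1.59591e-199 ≈ 3.2083

3.21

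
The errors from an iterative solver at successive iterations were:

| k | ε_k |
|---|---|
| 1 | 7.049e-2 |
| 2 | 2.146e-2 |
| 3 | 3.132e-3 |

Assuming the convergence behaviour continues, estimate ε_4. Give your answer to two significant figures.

1.4e-4

First estimate the order: p ≈ ln(ε_3/ε_2) / ln(ε_2/ε_1) = ln(3.132e-3/2.146e-2)/ln(2.146e-2/7.049e-2) = ln(0.145946)/ln(0.30444) ≈ 1.6182.
Then ε_4 ≈ ε_3·(ε_3/ε_2)^p = 3.132e-3·(0.145946)^1.6182 = 3.132e-3·0.0444115 ≈ 0.0001391.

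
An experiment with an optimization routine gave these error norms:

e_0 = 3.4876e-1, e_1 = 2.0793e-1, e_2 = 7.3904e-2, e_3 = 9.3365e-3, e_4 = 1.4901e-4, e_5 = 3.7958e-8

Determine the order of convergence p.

Consecutive ratios: e_5/e_4 = 3.7958e-8/1.4901e-4 = 0.000254735, e_4/e_3 = 1.4901e-4/9.3365e-3 = 0.0159599.
p ≈ ln(0.000254735)/ln(0.0159599) = -8.2753/-4.1377 ≈ 2.00.
So the convergence is quadratic (order 2).

2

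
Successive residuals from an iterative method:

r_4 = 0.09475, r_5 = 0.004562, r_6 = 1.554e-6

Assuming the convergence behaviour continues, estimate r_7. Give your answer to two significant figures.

1.2e-15

First estimate the order: p ≈ ln(r_6/r_5) / ln(r_5/r_4) = ln(1.554e-6/0.004562)/ln(0.004562/0.09475) = ln(0.00034064)/ln(0.0481478) ≈ 2.6322.
Then r_7 ≈ r_6·(r_6/r_5)^p = 1.554e-6·(0.00034064)^2.6322 = 1.554e-6·7.45261e-10 ≈ 1.158e-15.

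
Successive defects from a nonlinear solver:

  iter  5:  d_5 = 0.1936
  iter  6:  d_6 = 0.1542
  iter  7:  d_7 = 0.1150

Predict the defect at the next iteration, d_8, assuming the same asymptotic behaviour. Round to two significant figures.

7.9e-2

First estimate the order: p ≈ ln(d_7/d_6) / ln(d_6/d_5) = ln(0.1150/0.1542)/ln(0.1542/0.1936) = ln(0.745785)/ln(0.796488) ≈ 1.2891.
Then d_8 ≈ d_7·(d_7/d_6)^p = 0.1150·(0.745785)^1.2891 = 0.1150·0.685151 ≈ 0.07879.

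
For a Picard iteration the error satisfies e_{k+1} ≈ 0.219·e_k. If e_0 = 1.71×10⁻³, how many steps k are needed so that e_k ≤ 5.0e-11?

12

After k steps, e_k ≈ 1.71×10⁻³·0.219^k.
Need 0.219^k ≤ 5.0e-11/1.71×10⁻³ = 2.92398e-08.
k ≥ ln(2.92398e-08)/ln(0.219) = -17.3477/-1.51868 = 11.423.
Smallest integer k = 12.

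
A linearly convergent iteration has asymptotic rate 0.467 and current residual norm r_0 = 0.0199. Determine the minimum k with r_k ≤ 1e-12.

After k steps, r_k ≈ 0.0199·0.467^k.
Need 0.467^k ≤ 1e-12/0.0199 = 5.02513e-11.
k ≥ ln(5.02513e-11)/ln(0.467) = -23.7140/-0.76143 = 31.144.
Smallest integer k = 32.

32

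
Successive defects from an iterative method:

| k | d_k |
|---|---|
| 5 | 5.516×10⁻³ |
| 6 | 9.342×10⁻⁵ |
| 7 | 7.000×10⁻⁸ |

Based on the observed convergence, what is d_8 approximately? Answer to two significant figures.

First estimate the order: p ≈ ln(d_7/d_6) / ln(d_6/d_5) = ln(7.000×10⁻⁸/9.342×10⁻⁵)/ln(9.342×10⁻⁵/5.516×10⁻³) = ln(0.000749304)/ln(0.0169362) ≈ 1.7645.
Then d_8 ≈ d_7·(d_7/d_6)^p = 7.000×10⁻⁸·(0.000749304)^1.7645 = 7.000×10⁻⁸·3.05727e-06 ≈ 2.14e-13.

2.1e-13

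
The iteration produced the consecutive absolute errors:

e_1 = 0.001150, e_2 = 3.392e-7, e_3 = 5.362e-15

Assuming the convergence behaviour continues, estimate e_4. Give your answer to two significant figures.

First estimate the order: p ≈ ln(e_3/e_2) / ln(e_2/e_1) = ln(5.362e-15/3.392e-7)/ln(3.392e-7/0.001150) = ln(1.58078e-08)/ln(0.000294957) ≈ 2.2098.
Then e_4 ≈ e_3·(e_3/e_2)^p = 5.362e-15·(1.58078e-08)^2.2098 = 5.362e-15·5.76854e-18 ≈ 3.093e-32.

3.1e-32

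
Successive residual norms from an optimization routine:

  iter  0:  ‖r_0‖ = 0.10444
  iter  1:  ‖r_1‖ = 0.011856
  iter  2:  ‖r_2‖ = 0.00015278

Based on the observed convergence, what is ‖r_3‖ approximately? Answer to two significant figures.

2.5e-8

First estimate the order: p ≈ ln(‖r_2‖/‖r_1‖) / ln(‖r_1‖/‖r_0‖) = ln(0.00015278/0.011856)/ln(0.011856/0.10444) = ln(0.0128863)/ln(0.11352) ≈ 2.0000.
Then ‖r_3‖ ≈ ‖r_2‖·(‖r_2‖/‖r_1‖)^p = 0.00015278·(0.0128863)^2.0000 = 0.00015278·0.000166057 ≈ 2.537e-08.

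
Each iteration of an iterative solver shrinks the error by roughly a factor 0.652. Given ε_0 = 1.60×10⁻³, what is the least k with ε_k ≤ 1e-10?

39

After k steps, ε_k ≈ 1.60×10⁻³·0.652^k.
Need 0.652^k ≤ 1e-10/1.60×10⁻³ = 6.25e-08.
k ≥ ln(6.25e-08)/ln(0.652) = -16.5881/-0.42771 = 38.784.
Smallest integer k = 39.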